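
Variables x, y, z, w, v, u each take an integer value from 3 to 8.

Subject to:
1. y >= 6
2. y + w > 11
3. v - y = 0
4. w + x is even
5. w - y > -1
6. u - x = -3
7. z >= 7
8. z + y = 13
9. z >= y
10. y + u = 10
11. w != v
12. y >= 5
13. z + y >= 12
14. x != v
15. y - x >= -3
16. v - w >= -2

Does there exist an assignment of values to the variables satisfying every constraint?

Setting (x, y, z, w, v, u) = (7, 6, 7, 7, 6, 4) satisfies everything: constraint 2: y + w = 13; constraint 3: v - y = 0, and the others follow.

Satisfiable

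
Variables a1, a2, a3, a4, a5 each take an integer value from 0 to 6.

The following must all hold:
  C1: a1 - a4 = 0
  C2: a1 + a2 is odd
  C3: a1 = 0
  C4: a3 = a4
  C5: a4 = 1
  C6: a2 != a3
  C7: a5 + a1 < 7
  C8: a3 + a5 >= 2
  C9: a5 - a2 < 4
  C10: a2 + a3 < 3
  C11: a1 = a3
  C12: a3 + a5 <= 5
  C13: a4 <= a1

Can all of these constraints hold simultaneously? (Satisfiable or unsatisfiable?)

Unsatisfiable

Constraint 3 fixes a1 = 0 and constraint 5 fixes a4 = 1. Constraints 4 and 11 give a1 = a3 = a4, so a1 = a4. But 0 ≠ 1 — contradiction.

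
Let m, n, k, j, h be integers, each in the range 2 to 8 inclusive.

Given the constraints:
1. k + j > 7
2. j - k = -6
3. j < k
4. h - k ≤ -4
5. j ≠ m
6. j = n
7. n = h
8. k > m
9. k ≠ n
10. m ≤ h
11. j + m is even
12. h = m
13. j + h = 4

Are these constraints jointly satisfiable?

From constraints 6, 7, and 12, j = n = h = m, so j = m. But constraint 5 says j ≠ m. Contradiction.

Unsatisfiable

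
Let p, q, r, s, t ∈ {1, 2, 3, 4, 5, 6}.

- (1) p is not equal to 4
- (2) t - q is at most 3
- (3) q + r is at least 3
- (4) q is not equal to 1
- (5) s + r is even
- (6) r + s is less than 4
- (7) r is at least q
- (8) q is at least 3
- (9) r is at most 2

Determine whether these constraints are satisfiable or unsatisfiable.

From constraint 8: q ≥ 3. From constraints 7 and 9: q ≤ r and r ≤ 2, so q ≤ 2. But 2 < 3, so no value of q works.

Unsatisfiable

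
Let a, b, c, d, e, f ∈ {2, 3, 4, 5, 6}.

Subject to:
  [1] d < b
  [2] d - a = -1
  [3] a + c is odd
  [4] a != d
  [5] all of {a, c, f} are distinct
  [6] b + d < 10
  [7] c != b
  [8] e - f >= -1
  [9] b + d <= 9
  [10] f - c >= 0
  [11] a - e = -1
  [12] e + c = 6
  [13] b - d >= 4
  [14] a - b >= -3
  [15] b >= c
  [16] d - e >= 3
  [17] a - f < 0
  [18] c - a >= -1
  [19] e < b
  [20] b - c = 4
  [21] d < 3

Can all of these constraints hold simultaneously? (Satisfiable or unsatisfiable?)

Unsatisfiable

Constraints 8, 10, 13, 14, 16, and 18 give d − e ≥ 3, e − f ≥ -1, f − c ≥ 0, c − a ≥ -1, a − b ≥ -3, b − d ≥ 4.
Adding all 6 inequalities: the left sides telescope to 0, and the right sides sum to 3 + (-1) + 0 + (-1) + (-3) + 4 = 2. So 0 ≥ 2, which is false.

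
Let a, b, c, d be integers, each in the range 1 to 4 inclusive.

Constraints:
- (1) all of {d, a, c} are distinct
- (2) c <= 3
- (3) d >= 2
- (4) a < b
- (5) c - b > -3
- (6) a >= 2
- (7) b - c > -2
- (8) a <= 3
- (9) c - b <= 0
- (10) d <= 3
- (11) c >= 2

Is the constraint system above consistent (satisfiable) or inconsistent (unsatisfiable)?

Unsatisfiable

Constraints 2, 3, 6, 8, 10, and 11 confine each of d, a, c to the 2 values {2, 3}.
Constraint 1 requires all 3 of them to be distinct, but only 2 values are available — impossible by the pigeonhole principle.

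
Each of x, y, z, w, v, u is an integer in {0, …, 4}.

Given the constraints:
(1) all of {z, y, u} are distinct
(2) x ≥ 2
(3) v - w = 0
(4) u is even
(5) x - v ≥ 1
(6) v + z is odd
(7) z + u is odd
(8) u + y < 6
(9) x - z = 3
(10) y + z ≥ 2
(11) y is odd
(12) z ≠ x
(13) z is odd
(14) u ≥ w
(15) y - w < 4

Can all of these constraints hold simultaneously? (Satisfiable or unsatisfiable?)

Try x = 4, y = 3, z = 1, w = 0, v = 0, u = 0.
Check constraint 3: v - w = 0; constraint 5: x - v = 4; constraint 8: u + y = 3. The remaining constraints are straightforward to verify.

Satisfiable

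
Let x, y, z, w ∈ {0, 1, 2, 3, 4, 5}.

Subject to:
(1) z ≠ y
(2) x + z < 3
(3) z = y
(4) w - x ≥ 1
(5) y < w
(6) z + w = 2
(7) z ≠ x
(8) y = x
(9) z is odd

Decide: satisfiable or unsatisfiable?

Unsatisfiable

From constraints 3 and 8, z = y = x, so z = x. But constraint 7 says z ≠ x. Contradiction.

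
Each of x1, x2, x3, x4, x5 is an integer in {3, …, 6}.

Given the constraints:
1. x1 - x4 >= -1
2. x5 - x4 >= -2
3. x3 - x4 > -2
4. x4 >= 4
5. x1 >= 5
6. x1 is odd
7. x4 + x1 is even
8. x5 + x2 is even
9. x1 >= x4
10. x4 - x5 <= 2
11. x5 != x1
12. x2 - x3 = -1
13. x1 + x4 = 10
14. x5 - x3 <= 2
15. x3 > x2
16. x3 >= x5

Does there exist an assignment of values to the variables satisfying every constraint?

Try x1 = 5, x2 = 4, x3 = 5, x4 = 5, x5 = 4.
Check constraint 1: x1 - x4 = 0; constraint 2: x5 - x4 = -1. The remaining constraints are straightforward to verify.

Satisfiable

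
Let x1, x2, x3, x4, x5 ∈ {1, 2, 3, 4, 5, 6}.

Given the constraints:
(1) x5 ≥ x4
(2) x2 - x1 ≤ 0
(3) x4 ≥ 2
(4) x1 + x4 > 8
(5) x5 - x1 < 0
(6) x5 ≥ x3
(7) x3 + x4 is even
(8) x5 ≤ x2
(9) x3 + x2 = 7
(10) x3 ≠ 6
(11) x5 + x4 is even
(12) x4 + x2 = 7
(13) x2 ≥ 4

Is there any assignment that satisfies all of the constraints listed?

Satisfiable

Try x1 = 6, x2 = 4, x3 = 3, x4 = 3, x5 = 3.
Check constraint 2: x2 - x1 = -2; constraint 4: x1 + x4 = 9; constraint 5: x5 - x1 = -3. The remaining constraints are straightforward to verify.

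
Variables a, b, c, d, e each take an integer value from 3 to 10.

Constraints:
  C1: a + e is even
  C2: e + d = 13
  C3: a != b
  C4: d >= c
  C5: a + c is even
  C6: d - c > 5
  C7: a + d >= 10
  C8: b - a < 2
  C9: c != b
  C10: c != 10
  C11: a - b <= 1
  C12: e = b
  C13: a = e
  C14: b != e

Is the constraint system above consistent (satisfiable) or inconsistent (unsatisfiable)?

From constraints 12 and 13, a = e = b, so a = b. But constraint 3 says a ≠ b. Contradiction.

Unsatisfiable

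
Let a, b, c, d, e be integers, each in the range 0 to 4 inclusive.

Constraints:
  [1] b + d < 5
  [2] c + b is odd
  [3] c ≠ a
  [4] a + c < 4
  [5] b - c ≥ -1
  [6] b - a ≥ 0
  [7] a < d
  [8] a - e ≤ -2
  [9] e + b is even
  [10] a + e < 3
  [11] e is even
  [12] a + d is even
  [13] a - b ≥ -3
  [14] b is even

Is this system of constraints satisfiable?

Satisfiable

Setting (a, b, c, d, e) = (0, 2, 1, 2, 2) satisfies everything: constraint 1: b + d = 4; constraint 4: a + c = 1, and the others follow.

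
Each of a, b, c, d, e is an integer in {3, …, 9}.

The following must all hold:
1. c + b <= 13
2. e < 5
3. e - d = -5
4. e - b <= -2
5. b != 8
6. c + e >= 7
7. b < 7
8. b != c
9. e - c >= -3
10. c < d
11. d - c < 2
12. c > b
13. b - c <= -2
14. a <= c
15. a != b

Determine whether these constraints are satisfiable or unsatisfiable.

Unsatisfiable

Constraints 4, 9, and 13 give e − c ≥ -3, c − b ≥ 2, b − e ≥ 2.
Adding all 3 inequalities: the left sides telescope to 0, and the right sides sum to (-3) + 2 + 2 = 1. So 0 ≥ 1, which is false.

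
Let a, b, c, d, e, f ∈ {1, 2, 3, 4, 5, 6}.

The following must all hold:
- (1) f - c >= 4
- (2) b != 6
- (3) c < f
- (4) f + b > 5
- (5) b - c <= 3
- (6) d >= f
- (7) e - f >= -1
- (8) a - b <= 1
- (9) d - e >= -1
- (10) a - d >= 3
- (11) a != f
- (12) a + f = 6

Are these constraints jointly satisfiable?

Constraints 1, 5, 7, 8, 9, and 10 give e − f ≥ -1, f − c ≥ 4, c − b ≥ -3, b − a ≥ -1, a − d ≥ 3, d − e ≥ -1.
Adding all 6 inequalities: the left sides telescope to 0, and the right sides sum to (-1) + 4 + (-3) + (-1) + 3 + (-1) = 1. So 0 ≥ 1, which is false.

Unsatisfiable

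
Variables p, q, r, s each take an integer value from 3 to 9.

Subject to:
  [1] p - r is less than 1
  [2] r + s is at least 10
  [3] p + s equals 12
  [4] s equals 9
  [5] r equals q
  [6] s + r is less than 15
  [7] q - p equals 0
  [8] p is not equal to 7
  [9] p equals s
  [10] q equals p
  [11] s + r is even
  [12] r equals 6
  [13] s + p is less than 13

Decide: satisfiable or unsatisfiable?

Constraint 12 fixes r = 6 and constraint 4 fixes s = 9. Constraints 5, 9, and 10 give r = q = p = s, so r = s. But 6 ≠ 9 — contradiction.

Unsatisfiable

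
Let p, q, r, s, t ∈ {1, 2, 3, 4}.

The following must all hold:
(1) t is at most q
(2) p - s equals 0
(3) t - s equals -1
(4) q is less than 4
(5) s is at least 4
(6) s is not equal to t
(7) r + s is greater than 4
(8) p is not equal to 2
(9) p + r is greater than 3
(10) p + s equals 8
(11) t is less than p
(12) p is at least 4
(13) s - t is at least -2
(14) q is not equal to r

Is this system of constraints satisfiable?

Take p = 4, q = 3, r = 1, s = 4, t = 3. Then constraint 2: p - s = 0; constraint 3: t - s = -1; constraint 7: r + s = 5, and every other listed constraint is also met.

Satisfiable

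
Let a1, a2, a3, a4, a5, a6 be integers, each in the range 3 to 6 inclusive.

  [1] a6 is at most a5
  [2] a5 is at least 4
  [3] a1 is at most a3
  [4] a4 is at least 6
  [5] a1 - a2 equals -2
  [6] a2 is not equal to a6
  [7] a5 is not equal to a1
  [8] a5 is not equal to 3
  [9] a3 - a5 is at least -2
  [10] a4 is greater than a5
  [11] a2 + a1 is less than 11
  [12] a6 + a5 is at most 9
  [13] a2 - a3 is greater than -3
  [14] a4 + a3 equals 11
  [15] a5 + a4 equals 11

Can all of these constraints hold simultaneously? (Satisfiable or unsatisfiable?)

One satisfying assignment is a1 = 3, a2 = 5, a3 = 5, a4 = 6, a5 = 5, a6 = 4.
For the less obvious constraints — constraint 5: a1 - a2 = -2; constraint 9: a3 - a5 = 0; constraint 11: a2 + a1 = 8 — and the others hold by inspection.

Satisfiable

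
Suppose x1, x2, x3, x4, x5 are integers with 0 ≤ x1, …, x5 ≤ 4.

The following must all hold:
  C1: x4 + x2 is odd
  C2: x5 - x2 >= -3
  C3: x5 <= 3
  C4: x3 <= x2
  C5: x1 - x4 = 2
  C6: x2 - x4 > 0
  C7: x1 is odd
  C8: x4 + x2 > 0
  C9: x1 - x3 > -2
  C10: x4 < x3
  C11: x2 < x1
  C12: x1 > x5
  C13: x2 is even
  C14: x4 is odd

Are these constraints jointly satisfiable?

Satisfiable

Setting (x1, x2, x3, x4, x5) = (3, 2, 2, 1, 0) satisfies everything: constraint 2: x5 - x2 = -2; constraint 5: x1 - x4 = 2; constraint 6: x2 - x4 = 1, and the others follow.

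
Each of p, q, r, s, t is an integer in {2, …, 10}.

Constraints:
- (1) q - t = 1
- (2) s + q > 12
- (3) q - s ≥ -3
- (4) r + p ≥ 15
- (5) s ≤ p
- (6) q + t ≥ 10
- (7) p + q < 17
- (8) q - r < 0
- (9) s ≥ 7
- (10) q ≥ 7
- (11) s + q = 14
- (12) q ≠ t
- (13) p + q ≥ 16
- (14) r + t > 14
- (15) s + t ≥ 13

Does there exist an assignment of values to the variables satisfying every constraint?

Satisfiable

The assignment p = 9, q = 7, r = 9, s = 7, t = 6 works:
  constraint 1 holds since q - t = 1.
  constraint 2 holds since s + q = 14.
  constraint 3 holds since q - s = 0.
The rest check out directly.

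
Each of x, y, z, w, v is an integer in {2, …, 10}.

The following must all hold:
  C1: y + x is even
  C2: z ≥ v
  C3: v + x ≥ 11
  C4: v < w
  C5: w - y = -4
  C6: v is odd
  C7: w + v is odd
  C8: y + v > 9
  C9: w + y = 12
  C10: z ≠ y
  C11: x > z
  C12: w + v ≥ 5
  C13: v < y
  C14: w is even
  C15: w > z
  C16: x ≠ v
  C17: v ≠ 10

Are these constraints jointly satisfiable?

Satisfiable

The assignment x = 8, y = 8, z = 3, w = 4, v = 3 works:
  constraint 3 holds since v + x = 11.
  constraint 5 holds since w - y = -4.
  constraint 8 holds since y + v = 11.
The rest check out directly.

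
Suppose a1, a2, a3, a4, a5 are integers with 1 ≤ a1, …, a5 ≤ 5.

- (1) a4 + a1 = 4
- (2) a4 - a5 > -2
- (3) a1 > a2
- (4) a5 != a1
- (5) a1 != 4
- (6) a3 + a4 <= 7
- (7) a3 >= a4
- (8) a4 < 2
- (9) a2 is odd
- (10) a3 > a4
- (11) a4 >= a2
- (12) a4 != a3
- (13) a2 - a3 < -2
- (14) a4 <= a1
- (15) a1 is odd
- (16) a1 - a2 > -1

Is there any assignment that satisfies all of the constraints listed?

Satisfiable

Take a1 = 3, a2 = 1, a3 = 5, a4 = 1, a5 = 1. Then constraint 1: a4 + a1 = 4; constraint 2: a4 - a5 = 0, and every other listed constraint is also met.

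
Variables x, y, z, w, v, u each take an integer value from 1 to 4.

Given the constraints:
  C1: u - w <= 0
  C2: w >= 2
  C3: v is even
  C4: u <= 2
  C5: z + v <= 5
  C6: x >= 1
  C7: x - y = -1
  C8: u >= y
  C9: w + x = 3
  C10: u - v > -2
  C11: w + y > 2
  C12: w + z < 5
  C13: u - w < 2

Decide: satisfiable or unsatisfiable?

Try x = 1, y = 2, z = 2, w = 2, v = 2, u = 2.
Check constraint 1: u - w = 0; constraint 5: z + v = 4; constraint 7: x - y = -1. The remaining constraints are straightforward to verify.

Satisfiable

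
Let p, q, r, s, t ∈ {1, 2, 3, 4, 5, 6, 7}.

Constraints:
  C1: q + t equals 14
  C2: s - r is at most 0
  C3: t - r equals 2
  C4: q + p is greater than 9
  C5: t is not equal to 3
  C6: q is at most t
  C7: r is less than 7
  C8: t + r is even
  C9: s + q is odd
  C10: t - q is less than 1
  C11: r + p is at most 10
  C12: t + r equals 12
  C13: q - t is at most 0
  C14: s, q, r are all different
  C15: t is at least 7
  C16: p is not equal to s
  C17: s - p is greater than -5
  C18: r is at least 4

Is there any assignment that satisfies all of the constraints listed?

The assignment p = 5, q = 7, r = 5, s = 2, t = 7 works:
  constraint 1 holds since q + t = 14.
  constraint 2 holds since s - r = -3.
The rest check out directly.

Satisfiable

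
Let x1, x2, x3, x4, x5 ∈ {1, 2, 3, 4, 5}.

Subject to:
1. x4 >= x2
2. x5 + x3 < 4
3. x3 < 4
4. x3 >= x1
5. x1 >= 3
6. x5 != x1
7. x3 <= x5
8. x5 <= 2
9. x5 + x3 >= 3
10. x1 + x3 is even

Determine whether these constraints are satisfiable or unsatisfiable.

From constraints 4 and 5: x3 ≥ x1 and x1 ≥ 3, so x3 ≥ 3. From constraints 7 and 8: x3 ≤ x5 and x5 ≤ 2, so x3 ≤ 2. But 2 < 3, so no value of x3 works.

Unsatisfiable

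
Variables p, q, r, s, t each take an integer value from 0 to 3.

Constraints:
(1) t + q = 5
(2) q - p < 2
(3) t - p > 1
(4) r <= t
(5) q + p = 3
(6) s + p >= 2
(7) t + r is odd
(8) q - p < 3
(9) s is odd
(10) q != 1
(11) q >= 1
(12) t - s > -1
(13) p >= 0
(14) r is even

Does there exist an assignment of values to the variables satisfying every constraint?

Satisfiable

Take p = 1, q = 2, r = 2, s = 3, t = 3. Then constraint 1: t + q = 5; constraint 2: q - p = 1, and every other listed constraint is also met.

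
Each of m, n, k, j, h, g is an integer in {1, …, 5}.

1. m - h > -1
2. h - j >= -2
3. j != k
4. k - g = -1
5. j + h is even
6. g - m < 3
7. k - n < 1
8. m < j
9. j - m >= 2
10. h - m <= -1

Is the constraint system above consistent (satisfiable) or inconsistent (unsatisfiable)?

Unsatisfiable

Constraints 2, 9, and 10 give h − j ≥ -2, j − m ≥ 2, m − h ≥ 1.
Adding all 3 inequalities: the left sides telescope to 0, and the right sides sum to (-2) + 2 + 1 = 1. So 0 ≥ 1, which is false.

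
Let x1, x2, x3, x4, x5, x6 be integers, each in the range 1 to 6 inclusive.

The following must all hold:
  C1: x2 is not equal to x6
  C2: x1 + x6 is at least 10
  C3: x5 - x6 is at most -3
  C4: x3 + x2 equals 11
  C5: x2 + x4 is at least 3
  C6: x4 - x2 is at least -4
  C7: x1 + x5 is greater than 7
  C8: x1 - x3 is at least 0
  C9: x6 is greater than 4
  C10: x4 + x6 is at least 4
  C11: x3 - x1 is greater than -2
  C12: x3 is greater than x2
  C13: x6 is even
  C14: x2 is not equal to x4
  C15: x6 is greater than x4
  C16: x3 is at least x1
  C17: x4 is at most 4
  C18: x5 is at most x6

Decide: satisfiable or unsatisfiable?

Try x1 = 6, x2 = 5, x3 = 6, x4 = 1, x5 = 2, x6 = 6.
Check constraint 2: x1 + x6 = 12; constraint 3: x5 - x6 = -4. The remaining constraints are straightforward to verify.

Satisfiable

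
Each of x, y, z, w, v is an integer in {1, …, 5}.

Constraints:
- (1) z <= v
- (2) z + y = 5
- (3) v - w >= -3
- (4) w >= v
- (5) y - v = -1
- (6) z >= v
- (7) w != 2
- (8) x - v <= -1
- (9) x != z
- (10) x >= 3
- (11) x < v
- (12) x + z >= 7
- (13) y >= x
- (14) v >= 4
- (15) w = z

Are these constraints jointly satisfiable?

Unsatisfiable

From constraints 6 and 14: z ≥ v ≥ 4. From constraints 10 and 13: y ≥ x ≥ 3. Hence z + y ≥ 7. But constraint 2 requires z + y = 5, and 5 < 7. Contradiction.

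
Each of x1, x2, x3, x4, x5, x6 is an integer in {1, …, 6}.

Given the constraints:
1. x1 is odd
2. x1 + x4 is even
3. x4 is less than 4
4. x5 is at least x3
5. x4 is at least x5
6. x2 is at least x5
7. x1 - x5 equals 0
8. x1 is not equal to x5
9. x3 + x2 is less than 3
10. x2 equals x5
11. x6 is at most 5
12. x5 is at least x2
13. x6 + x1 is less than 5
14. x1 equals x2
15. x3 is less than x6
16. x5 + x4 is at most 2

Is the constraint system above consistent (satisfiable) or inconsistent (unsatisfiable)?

Unsatisfiable

From constraints 10 and 14, x1 = x2 = x5, so x1 = x5. But constraint 8 says x1 ≠ x5. Contradiction.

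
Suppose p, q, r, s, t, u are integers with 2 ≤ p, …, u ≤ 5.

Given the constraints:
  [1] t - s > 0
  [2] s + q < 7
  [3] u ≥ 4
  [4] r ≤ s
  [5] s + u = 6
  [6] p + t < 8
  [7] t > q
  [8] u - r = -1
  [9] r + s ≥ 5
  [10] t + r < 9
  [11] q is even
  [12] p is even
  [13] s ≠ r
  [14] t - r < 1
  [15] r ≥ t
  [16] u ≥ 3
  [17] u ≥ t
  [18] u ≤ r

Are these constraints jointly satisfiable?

Constraints 1, 4, 17, and 18 give r ≤ s, s < t, t ≤ u, u ≤ r. Chaining: r ≤ s < t ≤ u ≤ r, which forces r < r — impossible.

Unsatisfiable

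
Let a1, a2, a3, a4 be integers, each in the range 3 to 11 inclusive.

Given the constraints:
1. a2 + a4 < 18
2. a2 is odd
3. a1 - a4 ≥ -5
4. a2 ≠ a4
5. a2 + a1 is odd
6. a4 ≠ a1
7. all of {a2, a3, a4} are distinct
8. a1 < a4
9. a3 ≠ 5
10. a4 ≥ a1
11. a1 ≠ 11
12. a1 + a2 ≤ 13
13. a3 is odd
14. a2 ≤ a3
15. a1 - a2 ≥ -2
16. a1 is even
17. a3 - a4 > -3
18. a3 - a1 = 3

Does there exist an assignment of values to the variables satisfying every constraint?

Satisfiable

Take a1 = 6, a2 = 5, a3 = 9, a4 = 11. Then constraint 1: a2 + a4 = 16; constraint 3: a1 - a4 = -5, and every other listed constraint is also met.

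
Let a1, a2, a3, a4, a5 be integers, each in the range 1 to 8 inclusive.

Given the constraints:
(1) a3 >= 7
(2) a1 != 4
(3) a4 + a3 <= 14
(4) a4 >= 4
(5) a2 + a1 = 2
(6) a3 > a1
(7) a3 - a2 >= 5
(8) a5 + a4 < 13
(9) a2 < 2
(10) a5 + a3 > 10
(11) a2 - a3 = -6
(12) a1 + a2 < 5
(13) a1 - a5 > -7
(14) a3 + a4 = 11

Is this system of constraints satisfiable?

Satisfiable

The assignment a1 = 1, a2 = 1, a3 = 7, a4 = 4, a5 = 6 works:
  constraint 3 holds since a4 + a3 = 11.
  constraint 5 holds since a2 + a1 = 2.
The rest check out directly.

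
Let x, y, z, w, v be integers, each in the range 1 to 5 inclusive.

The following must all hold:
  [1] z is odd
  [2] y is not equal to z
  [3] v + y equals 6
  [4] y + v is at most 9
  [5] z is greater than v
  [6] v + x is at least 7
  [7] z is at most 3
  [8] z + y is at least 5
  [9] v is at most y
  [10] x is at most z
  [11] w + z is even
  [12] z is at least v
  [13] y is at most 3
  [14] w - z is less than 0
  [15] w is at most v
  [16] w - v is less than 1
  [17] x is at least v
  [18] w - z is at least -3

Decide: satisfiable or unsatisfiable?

From constraints 9 and 13: v ≤ y ≤ 3. From constraints 7 and 10: x ≤ z ≤ 3. Hence v + x ≤ 6. But constraint 6 requires v + x ≥ 7, and 7 > 6. Contradiction.

Unsatisfiable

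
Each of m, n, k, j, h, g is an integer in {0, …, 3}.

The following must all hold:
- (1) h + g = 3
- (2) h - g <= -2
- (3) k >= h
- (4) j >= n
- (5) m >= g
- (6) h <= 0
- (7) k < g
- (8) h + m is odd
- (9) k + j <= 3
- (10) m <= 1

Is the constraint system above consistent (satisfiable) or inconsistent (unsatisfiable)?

Unsatisfiable

From constraint 6: h ≤ 0. From constraints 5 and 10: g ≤ m ≤ 1. Hence h + g ≤ 1. But constraint 1 requires h + g = 3, and 3 > 1. Contradiction.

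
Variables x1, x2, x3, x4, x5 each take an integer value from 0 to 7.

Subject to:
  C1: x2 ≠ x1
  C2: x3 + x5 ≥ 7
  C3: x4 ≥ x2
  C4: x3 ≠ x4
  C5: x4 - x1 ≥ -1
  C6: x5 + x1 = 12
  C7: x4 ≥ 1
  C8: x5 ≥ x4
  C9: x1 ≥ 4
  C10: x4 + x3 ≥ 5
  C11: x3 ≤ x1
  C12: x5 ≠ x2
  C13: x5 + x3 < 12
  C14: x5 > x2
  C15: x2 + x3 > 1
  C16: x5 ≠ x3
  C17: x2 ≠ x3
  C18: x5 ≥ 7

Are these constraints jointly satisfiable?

Satisfiable

Setting (x1, x2, x3, x4, x5) = (5, 0, 3, 5, 7) satisfies everything: constraint 2: x3 + x5 = 10; constraint 5: x4 - x1 = 0, and the others follow.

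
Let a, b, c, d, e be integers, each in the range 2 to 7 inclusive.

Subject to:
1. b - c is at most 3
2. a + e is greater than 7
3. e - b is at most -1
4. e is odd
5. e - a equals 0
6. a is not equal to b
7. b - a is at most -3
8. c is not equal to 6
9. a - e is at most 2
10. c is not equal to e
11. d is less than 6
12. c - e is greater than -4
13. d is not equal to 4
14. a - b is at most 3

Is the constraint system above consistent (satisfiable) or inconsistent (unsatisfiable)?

Unsatisfiable

Constraints 3, 7, and 9 give e − a ≥ -2, a − b ≥ 3, b − e ≥ 1.
Adding all 3 inequalities: the left sides telescope to 0, and the right sides sum to (-2) + 3 + 1 = 2. So 0 ≥ 2, which is false.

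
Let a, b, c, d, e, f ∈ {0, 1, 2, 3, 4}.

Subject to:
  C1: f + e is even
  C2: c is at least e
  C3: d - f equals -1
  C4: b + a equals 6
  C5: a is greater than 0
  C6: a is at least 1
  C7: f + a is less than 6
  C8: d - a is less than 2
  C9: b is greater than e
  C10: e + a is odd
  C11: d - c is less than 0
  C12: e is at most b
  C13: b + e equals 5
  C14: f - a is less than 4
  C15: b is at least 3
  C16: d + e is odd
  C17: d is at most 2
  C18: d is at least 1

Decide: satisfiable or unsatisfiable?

Try a = 2, b = 4, c = 4, d = 2, e = 1, f = 3.
Check constraint 3: d - f = -1; constraint 4: b + a = 6; constraint 7: f + a = 5. The remaining constraints are straightforward to verify.

Satisfiable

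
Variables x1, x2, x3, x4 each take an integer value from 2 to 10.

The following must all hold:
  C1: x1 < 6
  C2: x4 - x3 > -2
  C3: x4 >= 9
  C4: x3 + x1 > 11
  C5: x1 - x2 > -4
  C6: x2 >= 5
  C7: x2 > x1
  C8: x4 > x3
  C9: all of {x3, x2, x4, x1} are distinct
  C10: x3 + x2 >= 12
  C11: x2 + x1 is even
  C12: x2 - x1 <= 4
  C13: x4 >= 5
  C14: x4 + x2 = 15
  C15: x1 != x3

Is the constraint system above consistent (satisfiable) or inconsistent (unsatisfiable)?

Satisfiable

Try x1 = 4, x2 = 6, x3 = 8, x4 = 9.
Check constraint 2: x4 - x3 = 1; constraint 4: x3 + x1 = 12. The remaining constraints are straightforward to verify.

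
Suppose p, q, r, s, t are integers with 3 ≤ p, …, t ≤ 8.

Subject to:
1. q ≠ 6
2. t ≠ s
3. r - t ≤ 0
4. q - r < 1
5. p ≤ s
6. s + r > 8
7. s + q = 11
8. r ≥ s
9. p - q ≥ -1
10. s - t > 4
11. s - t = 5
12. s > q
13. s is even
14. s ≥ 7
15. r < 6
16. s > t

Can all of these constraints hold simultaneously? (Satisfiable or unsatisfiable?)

Unsatisfiable

From constraints 8 and 14: r ≥ s and s ≥ 7, so r ≥ 7. From constraint 15: r ≤ 5. But 5 < 7, so no value of r works.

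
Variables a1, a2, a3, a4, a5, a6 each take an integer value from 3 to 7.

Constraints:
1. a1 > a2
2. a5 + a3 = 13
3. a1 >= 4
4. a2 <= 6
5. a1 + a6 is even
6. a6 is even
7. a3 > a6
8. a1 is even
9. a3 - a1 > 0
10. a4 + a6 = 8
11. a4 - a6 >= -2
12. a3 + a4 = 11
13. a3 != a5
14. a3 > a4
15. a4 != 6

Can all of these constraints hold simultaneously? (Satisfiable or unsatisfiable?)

One satisfying assignment is a1 = 6, a2 = 4, a3 = 7, a4 = 4, a5 = 6, a6 = 4.
For the less obvious constraints — constraint 2: a5 + a3 = 13; constraint 9: a3 - a1 = 1 — and the others hold by inspection.

Satisfiable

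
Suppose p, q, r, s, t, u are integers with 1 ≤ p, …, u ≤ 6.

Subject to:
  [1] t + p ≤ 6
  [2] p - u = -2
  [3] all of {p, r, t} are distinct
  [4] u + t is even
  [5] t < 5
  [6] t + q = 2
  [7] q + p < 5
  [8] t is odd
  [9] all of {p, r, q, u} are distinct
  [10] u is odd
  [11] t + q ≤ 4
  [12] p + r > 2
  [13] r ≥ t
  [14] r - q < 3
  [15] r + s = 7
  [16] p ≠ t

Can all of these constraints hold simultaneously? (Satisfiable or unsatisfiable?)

Take p = 3, q = 1, r = 2, s = 5, t = 1, u = 5. Then constraint 1: t + p = 4; constraint 2: p - u = -2; constraint 6: t + q = 2, and every other listed constraint is also met.

Satisfiable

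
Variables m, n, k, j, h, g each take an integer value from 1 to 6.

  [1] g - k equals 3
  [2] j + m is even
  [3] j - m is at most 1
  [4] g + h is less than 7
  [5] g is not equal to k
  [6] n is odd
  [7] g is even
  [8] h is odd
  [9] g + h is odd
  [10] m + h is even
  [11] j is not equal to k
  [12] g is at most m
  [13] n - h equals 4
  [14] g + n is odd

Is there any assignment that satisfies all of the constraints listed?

Take m = 5, n = 5, k = 1, j = 3, h = 1, g = 4. Then constraint 1: g - k = 3; constraint 3: j - m = -2, and every other listed constraint is also met.

Satisfiable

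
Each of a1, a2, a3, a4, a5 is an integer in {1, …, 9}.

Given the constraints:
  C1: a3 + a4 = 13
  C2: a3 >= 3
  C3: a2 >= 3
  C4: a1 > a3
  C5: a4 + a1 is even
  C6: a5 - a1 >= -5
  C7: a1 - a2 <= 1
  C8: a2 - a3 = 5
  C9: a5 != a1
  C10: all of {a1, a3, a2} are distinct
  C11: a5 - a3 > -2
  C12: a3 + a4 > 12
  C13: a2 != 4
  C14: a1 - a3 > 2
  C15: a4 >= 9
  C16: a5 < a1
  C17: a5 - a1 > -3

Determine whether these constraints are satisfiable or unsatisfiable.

Satisfiable

Try a1 = 7, a2 = 9, a3 = 4, a4 = 9, a5 = 5.
Check constraint 1: a3 + a4 = 13; constraint 6: a5 - a1 = -2. The remaining constraints are straightforward to verify.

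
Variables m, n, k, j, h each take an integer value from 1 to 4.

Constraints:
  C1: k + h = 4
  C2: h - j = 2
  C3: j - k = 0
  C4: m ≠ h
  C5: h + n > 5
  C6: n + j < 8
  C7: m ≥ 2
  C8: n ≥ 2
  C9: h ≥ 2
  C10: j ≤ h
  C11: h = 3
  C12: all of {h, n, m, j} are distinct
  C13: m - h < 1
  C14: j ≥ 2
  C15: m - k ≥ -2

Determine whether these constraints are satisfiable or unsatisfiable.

Unsatisfiable

Constraints 7, 8, 9, and 14 confine each of h, n, m, j to the 3 values {2, …, 4} (the domain already gives each ≤ 4).
Constraint 12 requires all 4 of them to be distinct, but only 3 values are available — impossible by the pigeonhole principle.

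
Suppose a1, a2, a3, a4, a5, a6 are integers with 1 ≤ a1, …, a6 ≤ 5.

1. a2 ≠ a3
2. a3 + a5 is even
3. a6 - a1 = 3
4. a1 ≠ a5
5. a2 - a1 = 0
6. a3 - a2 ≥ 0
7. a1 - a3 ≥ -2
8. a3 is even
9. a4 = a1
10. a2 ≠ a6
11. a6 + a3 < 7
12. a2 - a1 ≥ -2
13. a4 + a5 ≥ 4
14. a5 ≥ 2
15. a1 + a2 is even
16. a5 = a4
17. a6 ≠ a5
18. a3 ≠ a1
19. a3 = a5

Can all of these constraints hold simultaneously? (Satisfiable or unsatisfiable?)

From constraints 9, 16, and 19, a3 = a5 = a4 = a1, so a3 = a1. But constraint 18 says a3 ≠ a1. Contradiction.

Unsatisfiable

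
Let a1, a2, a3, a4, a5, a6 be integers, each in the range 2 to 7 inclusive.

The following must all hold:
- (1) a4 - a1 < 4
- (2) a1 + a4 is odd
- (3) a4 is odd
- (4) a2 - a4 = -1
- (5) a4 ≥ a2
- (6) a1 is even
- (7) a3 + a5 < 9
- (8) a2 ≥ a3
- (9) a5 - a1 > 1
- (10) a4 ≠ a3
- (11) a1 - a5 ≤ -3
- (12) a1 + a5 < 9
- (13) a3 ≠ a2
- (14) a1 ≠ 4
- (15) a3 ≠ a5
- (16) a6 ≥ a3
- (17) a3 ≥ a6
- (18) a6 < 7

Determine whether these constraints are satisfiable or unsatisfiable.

Satisfiable

One satisfying assignment is a1 = 2, a2 = 4, a3 = 3, a4 = 5, a5 = 5, a6 = 3.
For the less obvious constraints — constraint 1: a4 - a1 = 3; constraint 4: a2 - a4 = -1 — and the others hold by inspection.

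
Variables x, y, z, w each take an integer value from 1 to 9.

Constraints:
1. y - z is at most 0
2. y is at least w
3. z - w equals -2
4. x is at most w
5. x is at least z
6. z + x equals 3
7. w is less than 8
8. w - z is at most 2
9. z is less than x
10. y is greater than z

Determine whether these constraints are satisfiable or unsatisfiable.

Unsatisfiable

Constraints 1, 2, 4, and 9 give y ≤ z, z < x, x ≤ w, w ≤ y. Chaining: y ≤ z < x ≤ w ≤ y, which forces y < y — impossible.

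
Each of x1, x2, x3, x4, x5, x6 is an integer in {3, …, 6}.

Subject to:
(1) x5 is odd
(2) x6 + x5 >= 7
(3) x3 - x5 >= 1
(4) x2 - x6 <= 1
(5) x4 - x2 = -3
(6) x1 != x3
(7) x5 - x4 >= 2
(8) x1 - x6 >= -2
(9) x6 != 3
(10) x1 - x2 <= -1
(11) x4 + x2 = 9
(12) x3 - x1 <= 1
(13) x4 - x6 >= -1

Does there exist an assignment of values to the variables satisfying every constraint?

Constraints 3, 4, 7, 10, 12, and 13 give x3 − x5 ≥ 1, x5 − x4 ≥ 2, x4 − x6 ≥ -1, x6 − x2 ≥ -1, x2 − x1 ≥ 1, x1 − x3 ≥ -1.
Adding all 6 inequalities: the left sides telescope to 0, and the right sides sum to 1 + 2 + (-1) + (-1) + 1 + (-1) = 1. So 0 ≥ 1, which is false.

Unsatisfiable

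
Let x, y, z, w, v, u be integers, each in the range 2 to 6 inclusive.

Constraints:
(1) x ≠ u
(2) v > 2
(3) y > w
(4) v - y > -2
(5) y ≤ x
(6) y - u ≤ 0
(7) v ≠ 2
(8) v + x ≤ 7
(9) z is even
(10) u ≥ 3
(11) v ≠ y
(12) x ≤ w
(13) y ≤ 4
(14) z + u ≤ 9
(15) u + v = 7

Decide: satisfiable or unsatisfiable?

Unsatisfiable

Constraints 3, 5, and 12 give y ≤ x, x ≤ w, w < y. Chaining: y ≤ x ≤ w < y, which forces y < y — impossible.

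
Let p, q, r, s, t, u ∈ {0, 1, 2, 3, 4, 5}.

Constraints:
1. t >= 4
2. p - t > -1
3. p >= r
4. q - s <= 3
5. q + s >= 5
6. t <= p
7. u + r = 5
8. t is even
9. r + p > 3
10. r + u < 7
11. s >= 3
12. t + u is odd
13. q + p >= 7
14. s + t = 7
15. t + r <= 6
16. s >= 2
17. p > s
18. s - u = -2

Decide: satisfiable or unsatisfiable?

Satisfiable

Try p = 4, q = 5, r = 0, s = 3, t = 4, u = 5.
Check constraint 2: p - t = 0; constraint 4: q - s = 2. The remaining constraints are straightforward to verify.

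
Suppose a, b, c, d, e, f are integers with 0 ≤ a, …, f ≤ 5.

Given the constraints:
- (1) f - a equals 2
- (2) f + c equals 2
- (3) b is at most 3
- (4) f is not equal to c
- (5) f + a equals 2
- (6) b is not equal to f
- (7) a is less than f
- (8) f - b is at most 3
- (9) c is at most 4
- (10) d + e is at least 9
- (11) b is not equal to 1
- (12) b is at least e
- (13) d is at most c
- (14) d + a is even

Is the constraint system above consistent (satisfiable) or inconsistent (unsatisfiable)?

From constraints 9 and 13: d ≤ c ≤ 4. From constraints 3 and 12: e ≤ b ≤ 3. Hence d + e ≤ 7. But constraint 10 requires d + e ≥ 9, and 9 > 7. Contradiction.

Unsatisfiable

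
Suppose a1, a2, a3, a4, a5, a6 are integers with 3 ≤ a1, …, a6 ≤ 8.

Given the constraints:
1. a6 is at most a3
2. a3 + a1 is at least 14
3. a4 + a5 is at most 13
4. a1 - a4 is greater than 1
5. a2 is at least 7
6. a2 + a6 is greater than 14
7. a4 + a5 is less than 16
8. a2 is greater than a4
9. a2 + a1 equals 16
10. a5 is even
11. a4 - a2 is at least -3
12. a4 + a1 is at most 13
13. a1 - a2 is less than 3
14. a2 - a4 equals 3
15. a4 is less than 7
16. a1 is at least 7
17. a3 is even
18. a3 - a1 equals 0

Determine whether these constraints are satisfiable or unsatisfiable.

Satisfiable

The assignment a1 = 8, a2 = 8, a3 = 8, a4 = 5, a5 = 8, a6 = 7 works:
  constraint 2 holds since a3 + a1 = 16.
  constraint 3 holds since a4 + a5 = 13.
  constraint 4 holds since a1 - a4 = 3.
The rest check out directly.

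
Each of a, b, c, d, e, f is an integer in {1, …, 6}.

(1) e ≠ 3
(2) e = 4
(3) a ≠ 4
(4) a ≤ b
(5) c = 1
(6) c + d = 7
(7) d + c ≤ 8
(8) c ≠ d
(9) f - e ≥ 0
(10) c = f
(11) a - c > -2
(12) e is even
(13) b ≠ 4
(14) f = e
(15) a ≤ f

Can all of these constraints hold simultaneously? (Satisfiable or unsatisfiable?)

Constraint 5 fixes c = 1 and constraint 2 fixes e = 4. Constraints 10 and 14 give c = f = e, so c = e. But 1 ≠ 4 — contradiction.

Unsatisfiable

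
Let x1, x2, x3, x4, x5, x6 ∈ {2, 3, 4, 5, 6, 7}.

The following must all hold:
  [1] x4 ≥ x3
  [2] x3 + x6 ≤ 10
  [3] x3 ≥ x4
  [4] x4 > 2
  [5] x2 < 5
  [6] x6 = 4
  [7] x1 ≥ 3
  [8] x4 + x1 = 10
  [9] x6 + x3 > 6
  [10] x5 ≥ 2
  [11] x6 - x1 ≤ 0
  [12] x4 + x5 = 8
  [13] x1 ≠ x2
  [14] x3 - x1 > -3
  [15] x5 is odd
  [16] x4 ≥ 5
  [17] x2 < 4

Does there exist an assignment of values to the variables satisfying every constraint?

Satisfiable

The assignment x1 = 5, x2 = 3, x3 = 5, x4 = 5, x5 = 3, x6 = 4 works:
  constraint 2 holds since x3 + x6 = 9.
  constraint 8 holds since x4 + x1 = 10.
  constraint 9 holds since x6 + x3 = 9.
The rest check out directly.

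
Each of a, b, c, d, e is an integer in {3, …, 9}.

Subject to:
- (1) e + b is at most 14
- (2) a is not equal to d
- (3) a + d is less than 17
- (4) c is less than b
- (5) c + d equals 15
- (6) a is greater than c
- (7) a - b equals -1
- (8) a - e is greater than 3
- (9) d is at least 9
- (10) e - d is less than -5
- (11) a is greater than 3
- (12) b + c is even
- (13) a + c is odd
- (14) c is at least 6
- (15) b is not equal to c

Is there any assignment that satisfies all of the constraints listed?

Satisfiable

One satisfying assignment is a = 7, b = 8, c = 6, d = 9, e = 3.
For the less obvious constraints — constraint 1: e + b = 11; constraint 3: a + d = 16; constraint 5: c + d = 15 — and the others hold by inspection.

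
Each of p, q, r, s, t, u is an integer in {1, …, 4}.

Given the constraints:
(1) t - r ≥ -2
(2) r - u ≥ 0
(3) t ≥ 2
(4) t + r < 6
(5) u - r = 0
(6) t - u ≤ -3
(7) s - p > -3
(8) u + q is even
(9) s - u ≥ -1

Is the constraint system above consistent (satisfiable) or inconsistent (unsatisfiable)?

Unsatisfiable

Constraints 1, 2, and 6 give t − r ≥ -2, r − u ≥ 0, u − t ≥ 3.
Adding all 3 inequalities: the left sides telescope to 0, and the right sides sum to (-2) + 0 + 3 = 1. So 0 ≥ 1, which is false.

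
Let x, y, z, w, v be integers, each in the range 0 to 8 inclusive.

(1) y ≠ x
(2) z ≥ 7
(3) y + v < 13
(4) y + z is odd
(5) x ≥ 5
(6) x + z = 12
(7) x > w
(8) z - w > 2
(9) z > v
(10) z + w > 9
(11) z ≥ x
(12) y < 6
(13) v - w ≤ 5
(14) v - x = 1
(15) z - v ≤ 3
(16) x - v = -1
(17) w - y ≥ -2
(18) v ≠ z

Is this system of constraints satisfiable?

The assignment x = 5, y = 4, z = 7, w = 4, v = 6 works:
  constraint 3 holds since y + v = 10.
  constraint 6 holds since x + z = 12.
The rest check out directly.

Satisfiable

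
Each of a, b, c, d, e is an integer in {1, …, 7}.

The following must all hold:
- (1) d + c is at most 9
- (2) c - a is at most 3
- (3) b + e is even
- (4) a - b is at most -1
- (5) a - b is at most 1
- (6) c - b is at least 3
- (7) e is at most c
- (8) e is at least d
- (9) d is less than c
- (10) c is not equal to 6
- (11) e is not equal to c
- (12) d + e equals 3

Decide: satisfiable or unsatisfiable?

Constraints 2, 4, and 6 give c − b ≥ 3, b − a ≥ 1, a − c ≥ -3.
Adding all 3 inequalities: the left sides telescope to 0, and the right sides sum to 3 + 1 + (-3) = 1. So 0 ≥ 1, which is false.

Unsatisfiable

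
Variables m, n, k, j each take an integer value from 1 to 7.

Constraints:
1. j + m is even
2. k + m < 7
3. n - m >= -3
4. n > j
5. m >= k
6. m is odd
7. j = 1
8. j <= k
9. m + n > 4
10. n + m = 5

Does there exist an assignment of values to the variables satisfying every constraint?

Satisfiable

Take m = 3, n = 2, k = 1, j = 1. Then constraint 2: k + m = 4; constraint 3: n - m = -1, and every other listed constraint is also met.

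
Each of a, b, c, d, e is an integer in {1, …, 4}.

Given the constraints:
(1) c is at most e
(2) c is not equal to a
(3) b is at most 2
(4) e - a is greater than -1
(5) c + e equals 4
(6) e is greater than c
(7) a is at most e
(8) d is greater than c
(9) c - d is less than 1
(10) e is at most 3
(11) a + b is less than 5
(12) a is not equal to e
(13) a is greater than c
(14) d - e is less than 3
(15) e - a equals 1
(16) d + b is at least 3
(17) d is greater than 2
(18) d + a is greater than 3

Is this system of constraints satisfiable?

Setting (a, b, c, d, e) = (2, 1, 1, 3, 3) satisfies everything: constraint 4: e - a = 1; constraint 5: c + e = 4; constraint 9: c - d = -2, and the others follow.

Satisfiable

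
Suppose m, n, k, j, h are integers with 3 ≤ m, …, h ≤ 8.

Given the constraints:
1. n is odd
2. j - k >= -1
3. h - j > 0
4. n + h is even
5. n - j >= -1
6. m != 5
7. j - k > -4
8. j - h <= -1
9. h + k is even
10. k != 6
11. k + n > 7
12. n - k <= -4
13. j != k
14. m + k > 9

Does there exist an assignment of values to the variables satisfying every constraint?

Unsatisfiable

Constraints 2, 5, and 12 give k − n ≥ 4, n − j ≥ -1, j − k ≥ -1.
Adding all 3 inequalities: the left sides telescope to 0, and the right sides sum to 4 + (-1) + (-1) = 2. So 0 ≥ 2, which is false.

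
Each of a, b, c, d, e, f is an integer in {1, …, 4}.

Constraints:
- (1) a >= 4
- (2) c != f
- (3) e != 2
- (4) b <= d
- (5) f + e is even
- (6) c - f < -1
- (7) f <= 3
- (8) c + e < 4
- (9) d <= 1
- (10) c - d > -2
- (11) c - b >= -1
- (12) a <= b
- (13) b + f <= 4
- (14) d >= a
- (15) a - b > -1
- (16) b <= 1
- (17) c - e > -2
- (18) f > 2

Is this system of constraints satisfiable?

Unsatisfiable

From constraints 1 and 12: b ≥ a and a ≥ 4, so b ≥ 4. From constraints 4 and 9: b ≤ d and d ≤ 1, so b ≤ 1. But 1 < 4, so no value of b works.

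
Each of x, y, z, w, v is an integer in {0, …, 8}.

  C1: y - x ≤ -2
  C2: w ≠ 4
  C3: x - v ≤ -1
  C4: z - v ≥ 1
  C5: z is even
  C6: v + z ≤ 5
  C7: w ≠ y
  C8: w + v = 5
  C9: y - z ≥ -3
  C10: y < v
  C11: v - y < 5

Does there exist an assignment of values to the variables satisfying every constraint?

Unsatisfiable

Constraints 1, 3, 4, and 9 give x − y ≥ 2, y − z ≥ -3, z − v ≥ 1, v − x ≥ 1.
Adding all 4 inequalities: the left sides telescope to 0, and the right sides sum to 2 + (-3) + 1 + 1 = 1. So 0 ≥ 1, which is false.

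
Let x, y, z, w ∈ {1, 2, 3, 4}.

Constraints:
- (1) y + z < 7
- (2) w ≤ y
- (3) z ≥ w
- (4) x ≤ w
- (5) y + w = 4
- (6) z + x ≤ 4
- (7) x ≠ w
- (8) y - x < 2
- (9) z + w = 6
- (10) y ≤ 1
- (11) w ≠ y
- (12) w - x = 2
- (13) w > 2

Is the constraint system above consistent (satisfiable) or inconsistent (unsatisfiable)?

Unsatisfiable

From constraint 13: w ≥ 3. From constraints 2 and 10: w ≤ y and y ≤ 1, so w ≤ 1. But 1 < 3, so no value of w works.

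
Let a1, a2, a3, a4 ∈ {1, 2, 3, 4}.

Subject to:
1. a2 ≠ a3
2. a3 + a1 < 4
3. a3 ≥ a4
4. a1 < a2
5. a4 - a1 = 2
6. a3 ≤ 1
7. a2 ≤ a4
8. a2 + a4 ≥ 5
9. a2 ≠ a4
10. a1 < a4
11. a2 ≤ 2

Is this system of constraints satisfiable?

From constraint 11: a2 ≤ 2. From constraints 3 and 6: a4 ≤ a3 ≤ 1. Hence a2 + a4 ≤ 3. But constraint 8 requires a2 + a4 ≥ 5, and 5 > 3. Contradiction.

Unsatisfiable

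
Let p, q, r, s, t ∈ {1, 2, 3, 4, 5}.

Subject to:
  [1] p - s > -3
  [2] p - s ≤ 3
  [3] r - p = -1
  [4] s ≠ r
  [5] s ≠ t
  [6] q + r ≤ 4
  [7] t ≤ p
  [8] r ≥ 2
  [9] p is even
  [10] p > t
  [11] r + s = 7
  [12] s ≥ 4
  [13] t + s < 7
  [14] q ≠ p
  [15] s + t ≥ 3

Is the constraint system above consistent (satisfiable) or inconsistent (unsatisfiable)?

Satisfiable

Take p = 4, q = 1, r = 3, s = 4, t = 1. Then constraint 1: p - s = 0; constraint 2: p - s = 0; constraint 3: r - p = -1, and every other listed constraint is also met.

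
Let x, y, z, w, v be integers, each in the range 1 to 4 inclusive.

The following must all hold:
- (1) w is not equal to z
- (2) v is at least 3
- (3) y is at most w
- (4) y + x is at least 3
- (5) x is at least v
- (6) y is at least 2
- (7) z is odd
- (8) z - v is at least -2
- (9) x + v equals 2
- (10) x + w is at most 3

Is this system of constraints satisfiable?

From constraints 2 and 5: x ≥ v ≥ 3. From constraints 3 and 6: w ≥ y ≥ 2. Hence x + w ≥ 5. But constraint 10 requires x + w ≤ 3, and 3 < 5. Contradiction.

Unsatisfiable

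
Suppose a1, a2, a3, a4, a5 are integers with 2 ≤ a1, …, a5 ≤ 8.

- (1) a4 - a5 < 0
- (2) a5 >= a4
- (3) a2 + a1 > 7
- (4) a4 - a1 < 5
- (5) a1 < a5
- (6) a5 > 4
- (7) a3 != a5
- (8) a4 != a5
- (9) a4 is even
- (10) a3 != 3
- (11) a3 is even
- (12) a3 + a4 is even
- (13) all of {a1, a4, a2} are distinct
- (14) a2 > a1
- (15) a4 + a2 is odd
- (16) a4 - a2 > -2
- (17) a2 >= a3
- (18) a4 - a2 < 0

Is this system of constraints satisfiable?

Setting (a1, a2, a3, a4, a5) = (2, 7, 4, 6, 8) satisfies everything: constraint 1: a4 - a5 = -2; constraint 3: a2 + a1 = 9, and the others follow.

Satisfiable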